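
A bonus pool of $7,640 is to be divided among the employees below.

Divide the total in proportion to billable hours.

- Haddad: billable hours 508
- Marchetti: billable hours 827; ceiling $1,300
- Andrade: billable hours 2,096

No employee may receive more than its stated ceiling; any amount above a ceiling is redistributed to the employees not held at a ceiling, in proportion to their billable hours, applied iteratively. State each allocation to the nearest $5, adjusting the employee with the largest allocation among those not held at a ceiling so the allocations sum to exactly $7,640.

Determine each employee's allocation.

Haddad: $1,235; Marchetti: $1,300; Andrade: $5,105

Total billable hours = 3,431.
Proportional shares (ignoring caps): Haddad 1,131.19; Marchetti 1,841.53; Andrade 4,667.28.
Held at cap: Marchetti ($1,300); remaining pool $6,340 reallocated over remaining billable hours 2,604.
Redistributed shares: Haddad 1,236.84 → $1,235; Andrade 5,103.16 → $5,105.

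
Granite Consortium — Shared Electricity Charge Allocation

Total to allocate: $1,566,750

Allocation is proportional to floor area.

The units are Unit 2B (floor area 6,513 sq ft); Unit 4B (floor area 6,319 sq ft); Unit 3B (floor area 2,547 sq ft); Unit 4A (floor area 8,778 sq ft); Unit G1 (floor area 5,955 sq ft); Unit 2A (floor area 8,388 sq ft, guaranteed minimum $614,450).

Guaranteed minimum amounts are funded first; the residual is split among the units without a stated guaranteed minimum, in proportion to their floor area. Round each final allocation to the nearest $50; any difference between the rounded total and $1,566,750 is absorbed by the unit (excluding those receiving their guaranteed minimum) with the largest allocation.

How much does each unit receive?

Unit 2B: $206,000; Unit 4B: $199,850; Unit 3B: $80,550; Unit 4A: $277,550; Unit G1: $188,350; Unit 2A: $614,450

Guaranteed amounts: Unit 2A $614,450. Balance $952,300.
Balance split over remaining floor area 30,112: Unit 2B 205,975.36 → $206,000; Unit 4B 199,840.05 → $199,850; Unit 3B 80,549.55 → $80,550; Unit 4A 277,606.58 → $277,600; Unit G1 188,328.46 → $188,350.
Rounding difference −$50 applied to Unit 4A → $277,550.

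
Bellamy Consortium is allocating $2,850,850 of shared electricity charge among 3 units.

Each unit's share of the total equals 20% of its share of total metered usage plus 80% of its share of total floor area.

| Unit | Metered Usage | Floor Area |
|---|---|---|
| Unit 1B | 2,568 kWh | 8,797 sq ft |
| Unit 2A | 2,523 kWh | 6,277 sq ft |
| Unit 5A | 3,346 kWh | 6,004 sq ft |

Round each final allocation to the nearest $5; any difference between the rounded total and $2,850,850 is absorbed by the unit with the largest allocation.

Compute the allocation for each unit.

Metered usage total 8,437; floor area total 21,078.
Combined weights (20% metered usage + 80% floor area): Unit 1B 0.3948; Unit 2A 0.2980; Unit 5A 0.3072.
Unrounded shares: Unit 1B 1,125,396.95; Unit 2A 849,687.04; Unit 5A 875,766.01.
Rounded to nearest $5: Unit 1B $1,125,395; Unit 2A $849,685; Unit 5A $875,765. Sum = $2,850,845.
Difference $2,850,850 − $2,850,845 = +$5 applied to largest allocation (Unit 1B): Unit 1B becomes $1,125,400.

Unit 1B: $1,125,400 | Unit 2A: $849,685 | Unit 5A: $875,765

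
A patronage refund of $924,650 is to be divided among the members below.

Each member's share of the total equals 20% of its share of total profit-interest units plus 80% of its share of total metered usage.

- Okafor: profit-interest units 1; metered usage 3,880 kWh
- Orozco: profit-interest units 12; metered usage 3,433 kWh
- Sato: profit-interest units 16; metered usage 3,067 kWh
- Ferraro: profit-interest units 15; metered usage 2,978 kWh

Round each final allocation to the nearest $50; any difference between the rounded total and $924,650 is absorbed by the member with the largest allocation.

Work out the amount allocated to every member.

Okafor: $219,050; Orozco: $240,550; Sato: $237,100; Ferraro: $227,950

Totals — profit-interest units 44, metered usage 13,358.
Blended shares (20% profit-interest units + 80% metered usage): Okafor 0.2369; Orozco 0.2601; Sato 0.2564; Ferraro 0.2465.
Raw shares: Okafor 219,063.98; Orozco 240,543.16; Sato 237,087.16; Ferraro 227,955.69.
Rounded to nearest $50: Okafor $219,050; Orozco $240,550; Sato $237,100; Ferraro $227,950. Sum = $924,650.
No rounding difference to absorb.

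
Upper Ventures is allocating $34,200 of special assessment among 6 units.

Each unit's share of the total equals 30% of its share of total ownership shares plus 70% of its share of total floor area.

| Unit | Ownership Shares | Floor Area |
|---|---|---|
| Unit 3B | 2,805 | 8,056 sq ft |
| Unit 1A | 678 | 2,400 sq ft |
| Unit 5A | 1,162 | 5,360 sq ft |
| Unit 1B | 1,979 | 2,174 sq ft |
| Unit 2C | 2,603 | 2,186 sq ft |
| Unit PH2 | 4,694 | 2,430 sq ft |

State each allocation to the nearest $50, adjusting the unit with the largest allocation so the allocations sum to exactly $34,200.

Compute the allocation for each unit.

Unit 3B: $10,550; Unit 1A: $3,050; Unit 5A: $6,550; Unit 1B: $3,750; Unit 2C: $4,250; Unit PH2: $6,050

Totals — ownership shares 13,921, floor area 22,606.
Blended shares (30% ownership shares + 70% floor area): Unit 3B 0.3099; Unit 1A 0.0889; Unit 5A 0.1910; Unit 1B 0.1100; Unit 2C 0.1238; Unit PH2 0.1764.
Raw shares: Unit 3B 10,598.72; Unit 1A 3,041.32; Unit 5A 6,532.71; Unit 1B 3,760.84; Unit 2C 4,233.45; Unit PH2 6,032.95.
At nearest $50: Unit 3B $10,600; Unit 1A $3,050; Unit 5A $6,550; Unit 1B $3,750; Unit 2C $4,250; Unit PH2 $6,050. Sum = $34,250.
Difference $34,200 − $34,250 = −$50 applied to largest allocation (Unit 3B): Unit 3B becomes $10,550.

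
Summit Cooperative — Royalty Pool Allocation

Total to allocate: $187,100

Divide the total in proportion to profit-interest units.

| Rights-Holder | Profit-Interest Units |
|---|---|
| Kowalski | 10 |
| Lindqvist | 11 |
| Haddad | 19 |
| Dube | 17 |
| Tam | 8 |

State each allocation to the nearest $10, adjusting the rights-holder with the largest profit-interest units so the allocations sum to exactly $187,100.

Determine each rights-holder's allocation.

Profit-interest units total: 65.
Unrounded shares: Kowalski 10/65 × $187,100 = 28,784.62; Lindqvist 11/65 × $187,100 = 31,663.08; Haddad 19/65 × $187,100 = 54,690.77; Dube 17/65 × $187,100 = 48,933.85; Tam 8/65 × $187,100 = 23,027.69.
Rounded to nearest $10: Kowalski $28,780; Lindqvist $31,660; Haddad $54,690; Dube $48,930; Tam $23,030. Sum = $187,090.
Difference $187,100 − $187,090 = +$10 applied to largest profit-interest units (Haddad): Haddad becomes $54,700.

Kowalski: $28,780 | Lindqvist: $31,660 | Haddad: $54,700 | Dube: $48,930 | Tam: $23,030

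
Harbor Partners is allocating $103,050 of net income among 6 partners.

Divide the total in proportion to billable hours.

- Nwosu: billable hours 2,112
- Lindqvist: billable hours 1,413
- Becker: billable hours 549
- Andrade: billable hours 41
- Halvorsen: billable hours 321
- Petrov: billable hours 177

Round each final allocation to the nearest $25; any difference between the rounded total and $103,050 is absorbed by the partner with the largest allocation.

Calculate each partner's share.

Total billable hours = 4,613.
Proportional shares: Nwosu 2,112/4,613 × $103,050 = 47,180.06; Lindqvist 1,413/4,613 × $103,050 = 31,565.07; Becker 549/4,613 × $103,050 = 12,264.13; Andrade 41/4,613 × $103,050 = 915.90; Halvorsen 321/4,613 × $103,050 = 7,170.83; Petrov 177/4,613 × $103,050 = 3,954.01.
At nearest $25: Nwosu $47,175; Lindqvist $31,575; Becker $12,275; Andrade $925; Halvorsen $7,175; Petrov $3,950. Sum = $103,075.
Difference $103,050 − $103,075 = −$25 applied to largest allocation (Nwosu): Nwosu becomes $47,150.

Nwosu: $47,150; Lindqvist: $31,575; Becker: $12,275; Andrade: $925; Halvorsen: $7,175; Petrov: $3,950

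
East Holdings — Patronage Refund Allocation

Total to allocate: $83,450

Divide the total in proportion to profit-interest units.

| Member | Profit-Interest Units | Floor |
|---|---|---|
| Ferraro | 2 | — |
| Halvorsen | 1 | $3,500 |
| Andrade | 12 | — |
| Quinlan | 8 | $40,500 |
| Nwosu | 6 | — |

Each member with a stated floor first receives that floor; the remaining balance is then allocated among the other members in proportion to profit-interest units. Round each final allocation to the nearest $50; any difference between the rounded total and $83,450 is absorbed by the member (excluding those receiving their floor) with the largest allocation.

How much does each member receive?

Ferraro: $3,950; Halvorsen: $3,500; Andrade: $23,650; Quinlan: $40,500; Nwosu: $11,850

Minimums first: Halvorsen $3,500; Quinlan $40,500. Remaining pool $39,450.
Remaining pool split over remaining profit-interest units 20: Ferraro 3,945.00 → $3,950; Andrade 23,670.00 → $23,650; Nwosu 11,835.00 → $11,850.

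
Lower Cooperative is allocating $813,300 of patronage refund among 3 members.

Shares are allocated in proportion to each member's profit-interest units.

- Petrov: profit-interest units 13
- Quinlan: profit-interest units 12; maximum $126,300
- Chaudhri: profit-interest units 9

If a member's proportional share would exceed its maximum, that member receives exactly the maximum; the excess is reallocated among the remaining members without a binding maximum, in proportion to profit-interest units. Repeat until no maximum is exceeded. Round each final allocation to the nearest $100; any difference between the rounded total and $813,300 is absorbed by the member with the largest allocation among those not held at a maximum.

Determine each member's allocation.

Combined profit-interest units = 34.
Unconstrained shares: Petrov 310,967.65; Quinlan 287,047.06; Chaudhri 215,285.29.
Cap binds for Quinlan ($126,300); balance $687,000 reallocated over remaining profit-interest units 22.
Remaining shares: Petrov 405,954.55 → $406,000; Chaudhri 281,045.45 → $281,000.

Petrov: $406,000 · Quinlan: $126,300 · Chaudhri: $281,000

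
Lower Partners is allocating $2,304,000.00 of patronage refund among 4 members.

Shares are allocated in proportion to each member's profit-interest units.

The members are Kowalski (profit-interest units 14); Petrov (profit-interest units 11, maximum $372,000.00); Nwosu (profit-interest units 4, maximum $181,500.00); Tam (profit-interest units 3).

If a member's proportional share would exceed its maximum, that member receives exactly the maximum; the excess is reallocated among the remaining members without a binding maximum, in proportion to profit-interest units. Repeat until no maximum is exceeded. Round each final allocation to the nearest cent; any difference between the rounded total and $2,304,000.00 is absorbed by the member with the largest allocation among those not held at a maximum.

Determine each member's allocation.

Kowalski: $1,441,588.24 | Petrov: $372,000.00 | Nwosu: $181,500.00 | Tam: $308,911.76

Combined profit-interest units = 32.
Unconstrained shares: Kowalski 1,008,000.0000; Petrov 792,000.0000; Nwosu 288,000.0000; Tam 216,000.0000.
Cap binds for Petrov ($372,000.00), Nwosu ($181,500.00); balance $1,750,500.00 reallocated over remaining profit-interest units 17.
Redistributed shares: Kowalski 1,441,588.2353 → $1,441,588.24; Tam 308,911.7647 → $308,911.76.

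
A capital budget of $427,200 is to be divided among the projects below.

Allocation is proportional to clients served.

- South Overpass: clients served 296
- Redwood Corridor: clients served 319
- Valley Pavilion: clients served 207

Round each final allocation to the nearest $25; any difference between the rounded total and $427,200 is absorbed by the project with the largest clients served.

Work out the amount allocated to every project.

South Overpass: $153,825 · Redwood Corridor: $165,800 · Valley Pavilion: $107,575

Total clients served = 822.
Unrounded shares: South Overpass 296/822 × $427,200 = 153,833.58; Redwood Corridor 319/822 × $427,200 = 165,786.86; Valley Pavilion 207/822 × $427,200 = 107,579.56.
After rounding ($25): South Overpass $153,825; Redwood Corridor $165,775; Valley Pavilion $107,575. Sum = $427,175.
Difference $427,200 − $427,175 = +$25 applied to largest clients served (Redwood Corridor): Redwood Corridor becomes $165,800.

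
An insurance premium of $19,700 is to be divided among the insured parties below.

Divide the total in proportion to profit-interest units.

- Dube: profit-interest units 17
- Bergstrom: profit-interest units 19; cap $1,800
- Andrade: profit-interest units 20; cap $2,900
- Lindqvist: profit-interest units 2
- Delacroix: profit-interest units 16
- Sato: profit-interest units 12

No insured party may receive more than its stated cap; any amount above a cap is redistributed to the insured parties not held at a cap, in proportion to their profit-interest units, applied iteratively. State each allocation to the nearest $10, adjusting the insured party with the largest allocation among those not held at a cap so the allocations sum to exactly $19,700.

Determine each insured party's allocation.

Profit-interest units total: 86.
Proportional shares (ignoring caps): Dube 3,894.19; Bergstrom 4,352.33; Andrade 4,581.40; Lindqvist 458.14; Delacroix 3,665.12; Sato 2,748.84.
Capped: Bergstrom ($1,800), Andrade ($2,900); balance $15,000 reallocated over remaining profit-interest units 47.
Redistributed shares: Dube 5,425.53 → $5,430; Lindqvist 638.30 → $640; Delacroix 5,106.38 → $5,110; Sato 3,829.79 → $3,830.
Rounding difference −$10 applied to Dube → $5,420.

Dube: $5,420 · Bergstrom: $1,800 · Andrade: $2,900 · Lindqvist: $640 · Delacroix: $5,110 · Sato: $3,830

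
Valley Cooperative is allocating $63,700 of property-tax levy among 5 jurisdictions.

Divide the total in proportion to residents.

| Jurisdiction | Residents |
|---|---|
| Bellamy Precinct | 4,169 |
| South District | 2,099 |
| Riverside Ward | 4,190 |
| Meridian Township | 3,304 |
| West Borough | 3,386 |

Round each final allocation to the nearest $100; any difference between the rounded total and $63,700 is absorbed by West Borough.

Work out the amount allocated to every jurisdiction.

Total residents = 17,148.
Unrounded shares: Bellamy Precinct 4,169/17,148 × $63,700 = 15,486.66; South District 2,099/17,148 × $63,700 = 7,797.20; Riverside Ward 4,190/17,148 × $63,700 = 15,564.67; Meridian Township 3,304/17,148 × $63,700 = 12,273.43; West Borough 3,386/17,148 × $63,700 = 12,578.04.
Rounded to nearest $100: Bellamy Precinct $15,500; South District $7,800; Riverside Ward $15,600; Meridian Township $12,300; West Borough $12,600. Sum = $63,800.
Difference $63,700 − $63,800 = −$100 applied to West Borough: West Borough becomes $12,500.

Bellamy Precinct: $15,500 | South District: $7,800 | Riverside Ward: $15,600 | Meridian Township: $12,300 | West Borough: $12,500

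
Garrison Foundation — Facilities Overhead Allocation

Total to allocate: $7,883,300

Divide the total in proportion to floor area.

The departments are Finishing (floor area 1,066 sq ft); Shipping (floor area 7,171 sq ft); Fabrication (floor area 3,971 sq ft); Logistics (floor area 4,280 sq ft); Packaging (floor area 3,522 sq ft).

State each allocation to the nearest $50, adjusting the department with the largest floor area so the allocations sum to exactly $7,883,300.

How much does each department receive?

Floor area total: 1,066 + 7,171 + 3,971 + 4,280 + 3,522 = 20,010.
Raw shares: Finishing 419,969.91; Shipping 2,825,144.64; Fabrication 1,564,446.99; Logistics 1,686,183.11; Packaging 1,387,555.35.
After rounding ($50): Finishing $419,950; Shipping $2,825,150; Fabrication $1,564,450; Logistics $1,686,200; Packaging $1,387,550. Sum = $7,883,300.
Sum already equals the total — no adjustment.

Finishing: $419,950; Shipping: $2,825,150; Fabrication: $1,564,450; Logistics: $1,686,200; Packaging: $1,387,550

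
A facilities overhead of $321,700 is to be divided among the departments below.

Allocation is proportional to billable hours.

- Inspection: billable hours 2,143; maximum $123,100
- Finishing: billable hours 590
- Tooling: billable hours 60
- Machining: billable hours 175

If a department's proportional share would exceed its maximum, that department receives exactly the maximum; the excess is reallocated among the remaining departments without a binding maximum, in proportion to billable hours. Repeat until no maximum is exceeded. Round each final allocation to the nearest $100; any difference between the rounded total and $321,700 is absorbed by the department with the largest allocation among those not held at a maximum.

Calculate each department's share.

Billable hours total: 2,968.
Proportional shares (ignoring caps): Inspection 232,278.67; Finishing 63,949.80; Tooling 6,503.37; Machining 18,968.16.
Cap binds for Inspection ($123,100); remaining pool $198,600 reallocated over remaining billable hours 825.
Shares after redistribution: Finishing 142,029.09 → $142,000; Tooling 14,443.64 → $14,400; Machining 42,127.27 → $42,100.
Rounding difference +$100 applied to Finishing → $142,100.

Inspection: $123,100 · Finishing: $142,100 · Tooling: $14,400 · Machining: $42,100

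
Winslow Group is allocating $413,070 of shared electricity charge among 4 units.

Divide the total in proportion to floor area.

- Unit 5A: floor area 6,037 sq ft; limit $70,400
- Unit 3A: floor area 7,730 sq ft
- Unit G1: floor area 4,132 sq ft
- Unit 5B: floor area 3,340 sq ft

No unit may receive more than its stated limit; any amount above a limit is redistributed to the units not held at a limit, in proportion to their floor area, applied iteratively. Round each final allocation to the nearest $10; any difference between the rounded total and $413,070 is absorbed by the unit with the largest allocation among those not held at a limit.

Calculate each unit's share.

Unit 5A: $70,400 | Unit 3A: $174,240 | Unit G1: $93,140 | Unit 5B: $75,290

Total floor area = 21,239.
Proportional shares (ignoring caps): Unit 5A 117,411.53; Unit 3A 150,338.11; Unit G1 80,361.85; Unit 5B 64,958.51.
Capped: Unit 5A ($70,400); residual $342,670 reallocated over remaining floor area 15,202.
Shares after redistribution: Unit 3A 174,242.80 → $174,240; Unit G1 93,139.88 → $93,140; Unit 5B 75,287.32 → $75,290.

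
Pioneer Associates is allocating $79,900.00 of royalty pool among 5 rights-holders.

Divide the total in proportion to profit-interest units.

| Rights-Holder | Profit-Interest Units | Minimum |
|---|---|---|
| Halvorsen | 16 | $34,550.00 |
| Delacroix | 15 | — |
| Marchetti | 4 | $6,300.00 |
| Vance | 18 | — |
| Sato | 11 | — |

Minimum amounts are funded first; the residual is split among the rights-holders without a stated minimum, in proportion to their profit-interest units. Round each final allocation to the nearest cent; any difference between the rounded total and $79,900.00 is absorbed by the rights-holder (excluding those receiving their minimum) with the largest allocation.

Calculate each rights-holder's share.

Guaranteed amounts: Halvorsen $34,550.00; Marchetti $6,300.00. Residual $39,050.00.
Residual split over remaining profit-interest units 44: Delacroix 13,312.5000 → $13,312.50; Vance 15,975.0000 → $15,975.00; Sato 9,762.5000 → $9,762.50.

Halvorsen: $34,550.00 | Delacroix: $13,312.50 | Marchetti: $6,300.00 | Vance: $15,975.00 | Sato: $9,762.50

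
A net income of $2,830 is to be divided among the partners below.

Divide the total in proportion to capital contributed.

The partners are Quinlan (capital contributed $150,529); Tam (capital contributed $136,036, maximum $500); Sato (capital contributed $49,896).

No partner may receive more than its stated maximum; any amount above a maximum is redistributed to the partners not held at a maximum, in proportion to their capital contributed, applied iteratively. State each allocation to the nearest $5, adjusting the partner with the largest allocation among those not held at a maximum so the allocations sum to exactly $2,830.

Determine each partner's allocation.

Quinlan: $1,750 · Tam: $500 · Sato: $580

Total capital contributed = 336,461.
Pro-rata shares before constraints: Quinlan 1,266.11; Tam 1,144.21; Sato 419.68.
Cap binds for Tam ($500); residual $2,330 reallocated over remaining capital contributed 200,425.
Remaining shares: Quinlan 1,749.94 → $1,750; Sato 580.06 → $580.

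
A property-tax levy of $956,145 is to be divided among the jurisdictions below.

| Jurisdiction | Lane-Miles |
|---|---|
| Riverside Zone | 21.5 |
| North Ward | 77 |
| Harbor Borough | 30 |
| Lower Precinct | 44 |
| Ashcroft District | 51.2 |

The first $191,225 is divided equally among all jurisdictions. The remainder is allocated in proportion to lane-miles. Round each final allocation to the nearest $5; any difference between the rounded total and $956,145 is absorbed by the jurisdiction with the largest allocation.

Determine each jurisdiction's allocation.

Riverside Zone: $111,760 · North Ward: $301,540 · Harbor Borough: $140,825 · Lower Precinct: $188,700 · Ashcroft District: $213,320

First tranche $191,225 split equally: $38,245 each.
Remainder $764,920 by lane-miles (total 223.7): Riverside Zone 73,517.12 → $73,515; North Ward 263,293.88 → $263,295; Harbor Borough 102,582.03 → $102,580; Lower Precinct 150,453.64 → $150,455; Ashcroft District 175,073.33 → $175,075.
Totals: Riverside Zone $38,245 + $73,515 = $111,760; North Ward $38,245 + $263,295 = $301,540; Harbor Borough $38,245 + $102,580 = $140,825; Lower Precinct $38,245 + $150,455 = $188,700; Ashcroft District $38,245 + $175,075 = $213,320.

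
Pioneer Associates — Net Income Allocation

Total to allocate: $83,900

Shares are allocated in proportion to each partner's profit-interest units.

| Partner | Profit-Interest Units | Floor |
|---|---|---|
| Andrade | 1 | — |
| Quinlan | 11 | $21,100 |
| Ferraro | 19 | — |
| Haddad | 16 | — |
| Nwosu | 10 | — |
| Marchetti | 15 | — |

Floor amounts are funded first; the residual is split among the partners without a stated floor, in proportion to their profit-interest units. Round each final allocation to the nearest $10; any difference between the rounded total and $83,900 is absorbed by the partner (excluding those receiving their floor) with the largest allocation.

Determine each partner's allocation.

Andrade: $1,030; Quinlan: $21,100; Ferraro: $19,560; Haddad: $16,470; Nwosu: $10,300; Marchetti: $15,440

Guaranteed amounts: Quinlan $21,100. Residual $62,800.
Residual split over remaining profit-interest units 61: Andrade 1,029.51 → $1,030; Ferraro 19,560.66 → $19,560; Haddad 16,472.13 → $16,470; Nwosu 10,295.08 → $10,300; Marchetti 15,442.62 → $15,440.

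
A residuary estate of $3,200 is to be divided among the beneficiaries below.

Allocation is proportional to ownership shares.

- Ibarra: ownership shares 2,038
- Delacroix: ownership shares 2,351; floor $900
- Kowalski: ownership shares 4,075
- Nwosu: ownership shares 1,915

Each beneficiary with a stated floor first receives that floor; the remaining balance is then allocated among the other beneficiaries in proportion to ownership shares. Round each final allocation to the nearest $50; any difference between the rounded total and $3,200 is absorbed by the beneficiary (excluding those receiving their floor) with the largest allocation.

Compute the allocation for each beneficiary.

Ibarra: $600 · Delacroix: $900 · Kowalski: $1,150 · Nwosu: $550

Minimums first: Delacroix $900. Residual $2,300.
Residual split over remaining ownership shares 8,028: Ibarra 583.88 → $600; Kowalski 1,167.48 → $1,150; Nwosu 548.64 → $550.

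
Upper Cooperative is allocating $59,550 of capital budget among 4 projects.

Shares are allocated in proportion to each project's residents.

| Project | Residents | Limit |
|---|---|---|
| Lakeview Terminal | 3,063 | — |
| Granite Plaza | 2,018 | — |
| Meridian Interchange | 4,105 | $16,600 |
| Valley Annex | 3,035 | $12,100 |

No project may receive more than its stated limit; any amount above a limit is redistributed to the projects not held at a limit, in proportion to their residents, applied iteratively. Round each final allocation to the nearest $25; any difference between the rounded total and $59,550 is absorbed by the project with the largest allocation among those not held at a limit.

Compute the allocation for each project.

Lakeview Terminal: $18,600 | Granite Plaza: $12,250 | Meridian Interchange: $16,600 | Valley Annex: $12,100

Combined residents = 12,221.
Unconstrained shares: Lakeview Terminal 14,925.26; Granite Plaza 9,833.23; Meridian Interchange 20,002.68; Valley Annex 14,788.83.
Cap binds for Meridian Interchange ($16,600), Valley Annex ($12,100); residual $30,850 reallocated over remaining residents 5,081.
Shares after redistribution: Lakeview Terminal 18,597.43 → $18,600; Granite Plaza 12,252.57 → $12,250.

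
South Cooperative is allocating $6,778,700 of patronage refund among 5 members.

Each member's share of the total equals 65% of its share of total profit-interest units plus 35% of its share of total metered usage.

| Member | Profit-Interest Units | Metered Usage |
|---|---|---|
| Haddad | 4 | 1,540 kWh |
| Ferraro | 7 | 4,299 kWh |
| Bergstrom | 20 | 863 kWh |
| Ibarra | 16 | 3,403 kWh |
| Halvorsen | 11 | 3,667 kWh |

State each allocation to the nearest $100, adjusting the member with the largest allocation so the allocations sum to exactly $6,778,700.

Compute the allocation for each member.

Profit-interest units total 58; metered usage total 13,772.
Composite weights (65% profit-interest units + 35% metered usage): Haddad 0.0840; Ferraro 0.1877; Bergstrom 0.2461; Ibarra 0.2658; Halvorsen 0.2165.
Proportional shares: Haddad 569,173.32; Ferraro 1,272,379.34; Bergstrom 1,668,035.47; Ibarra 1,801,736.36; Halvorsen 1,467,375.51.
At nearest $100: Haddad $569,200; Ferraro $1,272,400; Bergstrom $1,668,000; Ibarra $1,801,700; Halvorsen $1,467,400. Sum = $6,778,700.
Rounded total matches; no reconciliation needed.

Haddad: $569,200; Ferraro: $1,272,400; Bergstrom: $1,668,000; Ibarra: $1,801,700; Halvorsen: $1,467,400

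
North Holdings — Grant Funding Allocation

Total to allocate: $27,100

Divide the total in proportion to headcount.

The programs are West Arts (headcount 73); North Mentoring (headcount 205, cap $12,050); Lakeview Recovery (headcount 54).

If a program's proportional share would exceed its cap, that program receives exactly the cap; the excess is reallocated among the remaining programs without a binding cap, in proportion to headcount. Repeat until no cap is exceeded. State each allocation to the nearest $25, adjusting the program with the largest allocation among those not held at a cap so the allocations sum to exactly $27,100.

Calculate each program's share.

Sum of headcount: 332.
Unconstrained shares: West Arts 5,958.73; North Mentoring 16,733.43; Lakeview Recovery 4,407.83.
Held at cap: North Mentoring ($12,050); balance $15,050 reallocated over remaining headcount 127.
Shares after redistribution: West Arts 8,650.79 → $8,650; Lakeview Recovery 6,399.21 → $6,400.

West Arts: $8,650 | North Mentoring: $12,050 | Lakeview Recovery: $6,400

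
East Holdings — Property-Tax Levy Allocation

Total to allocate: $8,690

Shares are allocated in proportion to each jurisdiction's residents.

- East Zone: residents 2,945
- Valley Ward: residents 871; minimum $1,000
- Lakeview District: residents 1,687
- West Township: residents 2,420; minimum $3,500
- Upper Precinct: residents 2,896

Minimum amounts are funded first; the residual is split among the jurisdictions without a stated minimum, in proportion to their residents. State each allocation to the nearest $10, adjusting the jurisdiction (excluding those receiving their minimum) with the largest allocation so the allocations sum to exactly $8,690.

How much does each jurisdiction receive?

East Zone: $1,640 · Valley Ward: $1,000 · Lakeview District: $940 · West Township: $3,500 · Upper Precinct: $1,610

Minimums first: Valley Ward $1,000; West Township $3,500. Remaining pool $4,190.
Remaining pool split over remaining residents 7,528: East Zone 1,639.15 → $1,640; Lakeview District 938.97 → $940; Upper Precinct 1,611.88 → $1,610.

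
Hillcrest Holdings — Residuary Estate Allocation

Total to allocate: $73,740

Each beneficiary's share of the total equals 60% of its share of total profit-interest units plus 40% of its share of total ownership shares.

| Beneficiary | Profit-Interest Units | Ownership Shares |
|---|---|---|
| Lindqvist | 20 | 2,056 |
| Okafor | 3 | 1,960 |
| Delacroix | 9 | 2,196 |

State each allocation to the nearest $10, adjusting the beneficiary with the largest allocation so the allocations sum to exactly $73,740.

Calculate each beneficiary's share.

Profit-interest units total 32; ownership shares total 6,212.
Composite weights (60% profit-interest units + 40% ownership shares): Lindqvist 0.5074; Okafor 0.1825; Delacroix 0.3102.
Unrounded shares: Lindqvist 37,414.86; Okafor 13,454.40; Delacroix 22,870.74.
Rounded to nearest $10: Lindqvist $37,410; Okafor $13,450; Delacroix $22,870. Sum = $73,730.
Difference $73,740 − $73,730 = +$10 applied to largest allocation (Lindqvist): Lindqvist becomes $37,420.

Lindqvist: $37,420 | Okafor: $13,450 | Delacroix: $22,870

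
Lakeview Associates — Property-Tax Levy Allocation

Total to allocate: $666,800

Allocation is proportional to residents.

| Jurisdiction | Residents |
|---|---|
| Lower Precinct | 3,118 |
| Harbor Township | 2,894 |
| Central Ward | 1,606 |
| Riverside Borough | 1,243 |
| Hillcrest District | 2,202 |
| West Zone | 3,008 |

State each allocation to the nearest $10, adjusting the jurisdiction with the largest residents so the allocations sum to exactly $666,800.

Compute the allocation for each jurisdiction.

Combined residents = 3,118 + 2,894 + 1,606 + 1,243 + 2,202 + 3,008 = 14,071.
Raw shares: Lower Precinct 147,756.55; Harbor Township 137,141.58; Central Ward 76,105.52; Riverside Borough 58,903.59; Hillcrest District 104,348.92; West Zone 142,543.84.
After rounding ($10): Lower Precinct $147,760; Harbor Township $137,140; Central Ward $76,110; Riverside Borough $58,900; Hillcrest District $104,350; West Zone $142,540. Sum = $666,800.
No rounding difference to absorb.

Lower Precinct: $147,760 | Harbor Township: $137,140 | Central Ward: $76,110 | Riverside Borough: $58,900 | Hillcrest District: $104,350 | West Zone: $142,540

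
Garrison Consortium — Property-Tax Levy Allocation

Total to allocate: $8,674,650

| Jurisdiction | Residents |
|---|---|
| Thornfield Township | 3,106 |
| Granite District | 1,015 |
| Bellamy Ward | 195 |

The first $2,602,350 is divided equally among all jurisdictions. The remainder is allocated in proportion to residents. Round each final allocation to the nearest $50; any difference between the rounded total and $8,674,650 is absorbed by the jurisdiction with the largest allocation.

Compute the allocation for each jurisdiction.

Thornfield Township: $5,237,350; Granite District: $2,295,500; Bellamy Ward: $1,141,800

First tranche $2,602,350 split equally: $867,450 each.
Remainder $6,072,300 by residents (total 4,316): Thornfield Township 4,369,917.47 → $4,369,900; Granite District 1,428,031.63 → $1,428,050; Bellamy Ward 274,350.90 → $274,350.
Totals: Thornfield Township $867,450 + $4,369,900 = $5,237,350; Granite District $867,450 + $1,428,050 = $2,295,500; Bellamy Ward $867,450 + $274,350 = $1,141,800.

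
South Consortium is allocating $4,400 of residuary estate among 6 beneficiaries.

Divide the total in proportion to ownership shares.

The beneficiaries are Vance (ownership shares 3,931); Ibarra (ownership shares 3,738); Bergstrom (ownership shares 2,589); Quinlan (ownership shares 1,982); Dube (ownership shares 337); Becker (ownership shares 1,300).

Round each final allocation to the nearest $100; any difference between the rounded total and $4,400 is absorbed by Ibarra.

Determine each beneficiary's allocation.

Vance: $1,200; Ibarra: $1,300; Bergstrom: $800; Quinlan: $600; Dube: $100; Becker: $400

Total ownership shares = 13,877.
Proportional shares: Vance 3,931/13,877 × $4,400 = 1,246.41; Ibarra 3,738/13,877 × $4,400 = 1,185.21; Bergstrom 2,589/13,877 × $4,400 = 820.90; Quinlan 1,982/13,877 × $4,400 = 628.44; Dube 337/13,877 × $4,400 = 106.85; Becker 1,300/13,877 × $4,400 = 412.19.
At nearest $100: Vance $1,200; Ibarra $1,200; Bergstrom $800; Quinlan $600; Dube $100; Becker $400. Sum = $4,300.
Difference $4,400 − $4,300 = +$100 applied to Ibarra: Ibarra becomes $1,300.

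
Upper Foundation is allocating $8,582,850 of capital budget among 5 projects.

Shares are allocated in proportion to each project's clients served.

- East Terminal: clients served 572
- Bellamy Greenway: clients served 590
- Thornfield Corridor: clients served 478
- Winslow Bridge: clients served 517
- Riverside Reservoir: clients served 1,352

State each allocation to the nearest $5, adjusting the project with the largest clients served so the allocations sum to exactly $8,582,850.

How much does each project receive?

Sum of clients served: 572 + 590 + 478 + 517 + 1,352 = 3,509.
Proportional shares: East Terminal 1,399,085.27; Bellamy Greenway 1,443,112.43; Thornfield Corridor 1,169,165.66; Winslow Bridge 1,264,557.84; Riverside Reservoir 3,306,928.81.
Rounded to nearest $5: East Terminal $1,399,085; Bellamy Greenway $1,443,110; Thornfield Corridor $1,169,165; Winslow Bridge $1,264,560; Riverside Reservoir $3,306,930. Sum = $8,582,850.
Rounded total matches; no reconciliation needed.

East Terminal: $1,399,085; Bellamy Greenway: $1,443,110; Thornfield Corridor: $1,169,165; Winslow Bridge: $1,264,560; Riverside Reservoir: $3,306,930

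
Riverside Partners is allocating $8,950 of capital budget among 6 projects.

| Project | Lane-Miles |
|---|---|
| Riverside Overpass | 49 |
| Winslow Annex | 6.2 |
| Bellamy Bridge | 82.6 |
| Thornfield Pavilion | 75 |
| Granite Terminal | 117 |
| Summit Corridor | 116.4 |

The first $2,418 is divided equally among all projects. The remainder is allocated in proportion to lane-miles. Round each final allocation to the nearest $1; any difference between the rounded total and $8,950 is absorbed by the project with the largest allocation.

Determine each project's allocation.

Riverside Overpass: $1,120 · Winslow Annex: $494 · Bellamy Bridge: $1,612 · Thornfield Pavilion: $1,501 · Granite Terminal: $2,116 · Summit Corridor: $2,107

First tranche $2,418 split equally: $403 each.
Remainder $6,532 by lane-miles (total 446.2): Riverside Overpass 717.32 → $717; Winslow Annex 90.76 → $91; Bellamy Bridge 1,209.20 → $1,209; Thornfield Pavilion 1,097.94 → $1,098; Granite Terminal 1,712.78 → $1,713; Summit Corridor 1,704.00 → $1,704.
Totals: Riverside Overpass $403 + $717 = $1,120; Winslow Annex $403 + $91 = $494; Bellamy Bridge $403 + $1,209 = $1,612; Thornfield Pavilion $403 + $1,098 = $1,501; Granite Terminal $403 + $1,713 = $2,116; Summit Corridor $403 + $1,704 = $2,107.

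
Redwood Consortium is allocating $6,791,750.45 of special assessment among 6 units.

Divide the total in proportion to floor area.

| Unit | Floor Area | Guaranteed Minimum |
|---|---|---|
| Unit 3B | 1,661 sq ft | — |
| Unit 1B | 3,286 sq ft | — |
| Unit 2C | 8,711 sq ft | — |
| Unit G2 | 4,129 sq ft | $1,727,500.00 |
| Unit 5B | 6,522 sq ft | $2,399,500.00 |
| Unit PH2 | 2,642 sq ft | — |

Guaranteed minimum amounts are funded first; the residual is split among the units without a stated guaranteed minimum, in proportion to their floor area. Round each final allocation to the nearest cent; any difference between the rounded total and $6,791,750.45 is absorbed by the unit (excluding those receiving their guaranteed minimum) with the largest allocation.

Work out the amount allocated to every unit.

Unit 3B: $271,542.98; Unit 1B: $537,200.61; Unit 2C: $1,424,088.41; Unit G2: $1,727,500.00; Unit 5B: $2,399,500.00; Unit PH2: $431,918.45

Minimums first: Unit G2 $1,727,500.00; Unit 5B $2,399,500.00. Balance $2,664,750.45.
Balance split over remaining floor area 16,300: Unit 3B 271,542.9753 → $271,542.98; Unit 1B 537,200.6122 → $537,200.61; Unit 2C 1,424,088.4153 → $1,424,088.42; Unit PH2 431,918.4472 → $431,918.45.
Rounding difference −$0.01 applied to Unit 2C → $1,424,088.41.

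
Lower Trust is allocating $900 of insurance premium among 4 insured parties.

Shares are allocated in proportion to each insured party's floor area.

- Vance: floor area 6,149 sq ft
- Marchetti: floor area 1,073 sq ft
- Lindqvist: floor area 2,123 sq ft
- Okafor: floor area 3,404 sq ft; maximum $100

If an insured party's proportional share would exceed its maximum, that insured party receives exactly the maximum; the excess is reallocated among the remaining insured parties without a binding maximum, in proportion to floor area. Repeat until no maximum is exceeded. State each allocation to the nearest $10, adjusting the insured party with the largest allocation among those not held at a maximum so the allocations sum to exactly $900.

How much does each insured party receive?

Combined floor area = 12,749.
Proportional shares (ignoring caps): Vance 434.08; Marchetti 75.75; Lindqvist 149.87; Okafor 240.30.
Cap binds for Okafor ($100); remaining pool $800 reallocated over remaining floor area 9,345.
Remaining shares: Vance 526.40 → $530; Marchetti 91.86 → $90; Lindqvist 181.74 → $180.

Vance: $530 | Marchetti: $90 | Lindqvist: $180 | Okafor: $100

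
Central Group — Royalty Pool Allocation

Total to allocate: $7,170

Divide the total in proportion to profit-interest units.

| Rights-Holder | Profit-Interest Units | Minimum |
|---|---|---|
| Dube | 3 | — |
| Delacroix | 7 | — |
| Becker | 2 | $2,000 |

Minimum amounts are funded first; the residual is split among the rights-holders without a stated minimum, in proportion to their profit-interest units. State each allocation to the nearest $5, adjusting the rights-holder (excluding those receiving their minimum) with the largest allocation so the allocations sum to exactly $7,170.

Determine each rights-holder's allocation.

Minimums first: Becker $2,000. Balance $5,170.
Balance split over remaining profit-interest units 10: Dube 1,551.00 → $1,550; Delacroix 3,619.00 → $3,620.

Dube: $1,550; Delacroix: $3,620; Becker: $2,000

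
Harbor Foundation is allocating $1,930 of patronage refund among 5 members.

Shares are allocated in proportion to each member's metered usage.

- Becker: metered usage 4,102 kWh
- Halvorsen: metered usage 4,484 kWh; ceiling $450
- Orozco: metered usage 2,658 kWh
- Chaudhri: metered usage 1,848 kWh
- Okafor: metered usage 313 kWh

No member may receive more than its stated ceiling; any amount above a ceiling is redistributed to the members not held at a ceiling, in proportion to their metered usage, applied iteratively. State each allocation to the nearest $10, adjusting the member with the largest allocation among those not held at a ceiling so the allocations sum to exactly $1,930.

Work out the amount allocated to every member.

Total metered usage = 13,405.
Unconstrained shares: Becker 590.59; Halvorsen 645.59; Orozco 382.69; Chaudhri 266.07; Okafor 45.06.
Cap binds for Halvorsen ($450); remaining pool $1,480 reallocated over remaining metered usage 8,921.
Redistributed shares: Becker 680.52 → $680; Orozco 440.96 → $440; Chaudhri 306.58 → $310; Okafor 51.93 → $50.

Becker: $680 · Halvorsen: $450 · Orozco: $440 · Chaudhri: $310 · Okafor: $50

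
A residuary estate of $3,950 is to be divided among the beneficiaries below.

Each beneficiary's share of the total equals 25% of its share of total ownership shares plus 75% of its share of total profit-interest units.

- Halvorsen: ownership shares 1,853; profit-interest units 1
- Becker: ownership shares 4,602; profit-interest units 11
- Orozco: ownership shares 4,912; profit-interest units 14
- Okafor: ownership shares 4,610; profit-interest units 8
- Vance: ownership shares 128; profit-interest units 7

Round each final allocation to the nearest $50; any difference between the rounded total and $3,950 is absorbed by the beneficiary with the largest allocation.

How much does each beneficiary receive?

Halvorsen: $200 | Becker: $1,100 | Orozco: $1,300 | Okafor: $850 | Vance: $500

Totals — ownership shares 16,105, profit-interest units 41.
Blended shares (25% ownership shares + 75% profit-interest units): Halvorsen 0.0471; Becker 0.2727; Orozco 0.3323; Okafor 0.2179; Vance 0.1300.
Proportional shares: Halvorsen 185.88; Becker 1,076.99; Orozco 1,312.77; Okafor 860.72; Vance 513.64.
Rounded to nearest $50: Halvorsen $200; Becker $1,100; Orozco $1,300; Okafor $850; Vance $500. Sum = $3,950.
Sum already equals the total — no adjustment.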